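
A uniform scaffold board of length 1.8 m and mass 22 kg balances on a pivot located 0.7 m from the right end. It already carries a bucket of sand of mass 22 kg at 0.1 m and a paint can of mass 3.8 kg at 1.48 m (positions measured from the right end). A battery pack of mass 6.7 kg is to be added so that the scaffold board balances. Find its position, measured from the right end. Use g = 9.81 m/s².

Taking torques about the pivot (at 0.7 m from the right end):
Beam weight: 22 × 9.81 = 215.8 N down at 0.9 m → arm 0.2 m, τ = 215.8 × 0.2 = 43.16 N·m counterclockwise.
Bucket of sand: 22 × 9.81 = 215.8 N down at 0.1 m → arm 0.6 m, τ = 215.8 × 0.6 = 129.5 N·m clockwise.
Paint can: 3.8 × 9.81 = 37.28 N down at 1.48 m → arm 0.78 m, τ = 37.28 × 0.78 = 29.08 N·m counterclockwise.
Net moment of existing loads = 57.26 N·m clockwise.
The battery pack weighs 6.7 × 9.81 = 65.73 N and must supply an equal counterclockwise moment, so its lever arm about the pivot is 57.26 / 65.73 = 0.871 m.
That puts it at 0.7 + 0.871 = 1.57 m from the right end.

x ≈ 1.57 m from the right end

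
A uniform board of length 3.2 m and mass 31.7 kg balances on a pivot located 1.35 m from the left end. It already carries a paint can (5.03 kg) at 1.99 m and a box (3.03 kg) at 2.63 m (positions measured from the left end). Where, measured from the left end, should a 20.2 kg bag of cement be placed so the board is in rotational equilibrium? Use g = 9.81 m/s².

x ≈ 0.606 m from the left end

About the pivot (at 1.35 m from the left end):
Beam weight: 31.7 × 9.81 = 311 N down at 1.6 m → arm 0.25 m, τ = 311 × 0.25 = 77.75 N·m clockwise.
Paint can: 5.03 × 9.81 = 49.34 N down at 1.99 m → arm 0.64 m, τ = 49.34 × 0.64 = 31.58 N·m clockwise.
Box: 3.03 × 9.81 = 29.72 N down at 2.63 m → arm 1.28 m, τ = 29.72 × 1.28 = 38.04 N·m clockwise.
Net moment of existing loads = 147.4 N·m clockwise.
The bag of cement weighs 20.2 × 9.81 = 198.2 N and must supply an equal counterclockwise moment, so its lever arm about the pivot is 147.4 / 198.2 = 0.744 m.
That puts it at 1.35 − 0.744 = 0.606 m from the left end.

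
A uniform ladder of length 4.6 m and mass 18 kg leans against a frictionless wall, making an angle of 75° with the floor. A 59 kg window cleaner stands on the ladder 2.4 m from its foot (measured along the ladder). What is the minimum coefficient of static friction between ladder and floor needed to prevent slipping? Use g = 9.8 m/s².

μ_min ≈ 0.138

About the foot of the ladder:
Ladder weight 18×9.8 = 176.4 N acts at 2.3 m along the ladder; its horizontal arm is 2.3·cos75° = 0.5953 m → τ = 105 N·m clockwise.
Window cleaner: 59×9.8 = 578.2 N at 2.4 m → arm 0.6212 m → τ = 359.2 N·m clockwise.
Wall normal N acts horizontally at the top; its moment arm is the height L sinθ = 4.6·sin75° = 4.443 m, counterclockwise.
Balancing moments: N × 4.443 = 464.2, giving N = 104.5 N.
ΣFx = 0 ⇒ f = N_wall = 104.5 N. ΣFy = 0 ⇒ N_floor = 754.6 N.
μ_min = f / N_floor = 104.5 / 754.6 = 0.138.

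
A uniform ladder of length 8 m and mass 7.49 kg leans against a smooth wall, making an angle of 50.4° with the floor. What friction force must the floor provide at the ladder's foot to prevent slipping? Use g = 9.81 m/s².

Sum moments about the foot of the ladder (the floor normal and friction both act there and drop out).
Ladder weight 7.49×9.81 = 73.48 N acts at 4 m along the ladder; its horizontal arm is 4·cos50.4° = 2.55 m → τ = 187.4 N·m clockwise.
Wall normal N acts horizontally at the top; its moment arm is the height L sinθ = 8·sin50.4° = 6.164 m, counterclockwise.
Balancing moments: N × 6.164 = 187.4, giving N = 30.4 N.
ΣFx = 0: friction at the foot balances the wall's push, so f = N_wall = 30.4 N.

f ≈ 30.4 N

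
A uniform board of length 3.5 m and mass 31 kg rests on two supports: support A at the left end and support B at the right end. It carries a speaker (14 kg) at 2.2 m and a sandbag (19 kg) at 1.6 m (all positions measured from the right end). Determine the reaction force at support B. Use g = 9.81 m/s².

R_B ≈ 304 N

About support A:
Beam weight: 31 × 9.81 = 304.1 N down at 1.75 m → arm 1.75 m, τ = 304.1 × 1.75 = 532.2 N·m clockwise.
Speaker: 14 × 9.81 = 137.3 N down at 2.2 m → arm 1.3 m, τ = 137.3 × 1.3 = 178.5 N·m clockwise.
Sandbag: 19 × 9.81 = 186.4 N down at 1.6 m → arm 1.9 m, τ = 186.4 × 1.9 = 354.2 N·m clockwise.
Net load moment about support A = 1065 N·m clockwise.
Reaction R at support B is upward at 0 m, arm 3.5 m → moment R × 3.5 counterclockwise.
Balancing moments: R × 3.5 = 1065, giving R = 304 N.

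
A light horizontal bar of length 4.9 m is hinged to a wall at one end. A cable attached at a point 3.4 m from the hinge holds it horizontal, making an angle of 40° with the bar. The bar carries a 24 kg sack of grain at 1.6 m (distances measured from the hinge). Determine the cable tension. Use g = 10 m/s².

Take moments about the hinge.
Sack of grain: 24 × 10 = 240 N down at 1.6 m → arm 1.6 m, τ = 240 × 1.6 = 384 N·m clockwise.
Total clockwise load moment = 384 N·m.
The cable tension T acts at 3.4 m; only its component perpendicular to the bar, T sinθ, produces torque. sin 40° = 0.6428.
For rotational equilibrium, T × 3.4 × 0.6428 = 384, so T = 384 / 2.186 = 176 N.

T ≈ 176 N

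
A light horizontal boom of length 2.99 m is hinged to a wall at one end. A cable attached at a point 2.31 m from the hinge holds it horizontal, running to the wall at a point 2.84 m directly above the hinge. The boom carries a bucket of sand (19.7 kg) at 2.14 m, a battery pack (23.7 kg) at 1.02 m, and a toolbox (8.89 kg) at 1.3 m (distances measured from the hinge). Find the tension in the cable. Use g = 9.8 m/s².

About the hinge:
Bucket of sand: 19.7 × 9.8 = 193.1 N down at 2.14 m → arm 2.14 m, τ = 193.1 × 2.14 = 413.2 N·m clockwise.
Battery pack: 23.7 × 9.8 = 232.3 N down at 1.02 m → arm 1.02 m, τ = 232.3 × 1.02 = 236.9 N·m clockwise.
Toolbox: 8.89 × 9.8 = 87.12 N down at 1.3 m → arm 1.3 m, τ = 87.12 × 1.3 = 113.3 N·m clockwise.
Total clockwise load moment = 763.4 N·m.
The cable tension T acts at 2.31 m; only its component perpendicular to the boom, T sinθ, produces torque. sinθ = h/√(h²+d²) = 2.84/√(2.84²+2.31²) = 0.7758.
Στ = 0 ⇒ T × 2.31 × 0.7758 = 763.4 ⇒ T = 763.4 / 1.792 = 426 N.

T ≈ 426 N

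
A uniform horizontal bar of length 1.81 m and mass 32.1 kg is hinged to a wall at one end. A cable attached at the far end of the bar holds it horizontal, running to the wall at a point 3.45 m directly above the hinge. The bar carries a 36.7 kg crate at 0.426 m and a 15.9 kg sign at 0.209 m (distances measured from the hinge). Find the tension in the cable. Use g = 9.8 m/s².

Choose the hinge as the axis so the unknown hinge reaction has zero arm there.
Beam weight: 32.1 × 9.8 = 314.6 N down at 0.905 m → arm 0.905 m, τ = 314.6 × 0.905 = 284.7 N·m clockwise.
Crate: 36.7 × 9.8 = 359.7 N down at 0.426 m → arm 0.426 m, τ = 359.7 × 0.426 = 153.2 N·m clockwise.
Sign: 15.9 × 9.8 = 155.8 N down at 0.209 m → arm 0.209 m, τ = 155.8 × 0.209 = 32.56 N·m clockwise.
Total clockwise load moment = 470.5 N·m.
The cable tension T acts at 1.81 m; only its component perpendicular to the bar, T sinθ, produces torque. sinθ = h/√(h²+d²) = 3.45/√(3.45²+1.81²) = 0.8855.
Στ = 0 ⇒ T × 1.81 × 0.8855 = 470.5 ⇒ T = 470.5 / 1.603 = 294 N.

T ≈ 294 N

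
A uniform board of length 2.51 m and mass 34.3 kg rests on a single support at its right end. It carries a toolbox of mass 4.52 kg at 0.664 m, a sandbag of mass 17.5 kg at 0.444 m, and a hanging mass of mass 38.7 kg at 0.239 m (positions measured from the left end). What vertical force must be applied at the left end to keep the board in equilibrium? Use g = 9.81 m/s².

Choose the right end as the axis so the unknown pivot reaction has zero arm there.
Beam weight: 34.3 × 9.81 = 336.5 N down at 1.255 m → arm 1.255 m, τ = 336.5 × 1.255 = 422.3 N·m counterclockwise.
Toolbox: 4.52 × 9.81 = 44.34 N down at 0.664 m → arm 1.846 m, τ = 44.34 × 1.846 = 81.85 N·m counterclockwise.
Sandbag: 17.5 × 9.81 = 171.7 N down at 0.444 m → arm 2.066 m, τ = 171.7 × 2.066 = 354.7 N·m counterclockwise.
Hanging mass: 38.7 × 9.81 = 379.6 N down at 0.239 m → arm 2.271 m, τ = 379.6 × 2.271 = 862.1 N·m counterclockwise.
Net moment of the loads = 1721 N·m counterclockwise.
The upward force F acts at the left end, arm 2.51 m, giving F × 2.51 clockwise.
For rotational equilibrium, F × 2.51 = 1721, so F = 1721 / 2.51 = 686 N.

F ≈ 686 N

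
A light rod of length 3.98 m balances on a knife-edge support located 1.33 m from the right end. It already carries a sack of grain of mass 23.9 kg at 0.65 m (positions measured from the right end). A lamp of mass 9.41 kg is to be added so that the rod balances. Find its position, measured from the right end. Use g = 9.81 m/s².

x ≈ 3.06 m from the right end

About the knife-edge support (at 1.33 m from the right end):
Sack of grain: 23.9 × 9.81 = 234.5 N down at 0.65 m → arm 0.68 m, τ = 234.5 × 0.68 = 159.5 N·m clockwise.
Net moment of existing loads = 159.5 N·m clockwise.
The lamp weighs 9.41 × 9.81 = 92.31 N and must supply an equal counterclockwise moment, so its lever arm about the knife-edge support is 159.5 / 92.31 = 1.73 m.
That puts it at 1.33 + 1.73 = 3.06 m from the right end.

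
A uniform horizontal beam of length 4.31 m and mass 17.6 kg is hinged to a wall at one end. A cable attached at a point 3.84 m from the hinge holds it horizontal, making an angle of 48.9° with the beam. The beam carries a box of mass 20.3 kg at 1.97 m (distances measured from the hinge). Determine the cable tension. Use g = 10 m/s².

About the hinge:
Beam weight: 17.6 × 10 = 176 N down at 2.155 m → arm 2.155 m, τ = 176 × 2.155 = 379.3 N·m clockwise.
Box: 20.3 × 10 = 203 N down at 1.97 m → arm 1.97 m, τ = 203 × 1.97 = 399.9 N·m clockwise.
Total clockwise load moment = 779.2 N·m.
The cable tension T acts at 3.84 m; only its component perpendicular to the beam, T sinθ, produces torque. sin 48.9° = 0.7536.
Setting net torque to zero: T × 3.84 × 0.7536 = 779.2 → T = 779.2 / 2.894 = 269 N.

T ≈ 269 N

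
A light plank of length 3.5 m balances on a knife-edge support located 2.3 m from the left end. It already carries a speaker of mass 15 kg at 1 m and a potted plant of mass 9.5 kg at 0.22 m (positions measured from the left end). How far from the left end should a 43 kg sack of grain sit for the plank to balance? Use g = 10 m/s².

About the knife-edge support (at 2.3 m from the left end):
Speaker: 15 × 10 = 150 N down at 1 m → arm 1.3 m, τ = 150 × 1.3 = 195 N·m counterclockwise.
Potted plant: 9.5 × 10 = 95 N down at 0.22 m → arm 2.08 m, τ = 95 × 2.08 = 197.6 N·m counterclockwise.
Net moment of existing loads = 392.6 N·m counterclockwise.
The sack of grain weighs 43 × 10 = 430 N and must supply an equal clockwise moment, so its lever arm about the knife-edge support is 392.6 / 430 = 0.913 m.
That puts it at 2.3 + 0.913 = 3.21 m from the left end.

x ≈ 3.21 m from the left end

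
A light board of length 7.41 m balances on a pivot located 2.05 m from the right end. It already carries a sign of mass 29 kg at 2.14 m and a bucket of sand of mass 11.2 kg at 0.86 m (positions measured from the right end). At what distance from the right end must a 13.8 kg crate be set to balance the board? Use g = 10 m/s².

Take moments about the pivot (at 2.05 m from the right end).
Sign: 29 × 10 = 290 N down at 2.14 m → arm 0.09 m, τ = 290 × 0.09 = 26.1 N·m counterclockwise.
Bucket of sand: 11.2 × 10 = 112 N down at 0.86 m → arm 1.19 m, τ = 112 × 1.19 = 133.3 N·m clockwise.
Net moment of existing loads = 107.2 N·m clockwise.
The crate weighs 13.8 × 10 = 138 N and must supply an equal counterclockwise moment, so its lever arm about the pivot is 107.2 / 138 = 0.777 m.
That puts it at 2.05 + 0.777 = 2.83 m from the right end.

x ≈ 2.83 m from the right end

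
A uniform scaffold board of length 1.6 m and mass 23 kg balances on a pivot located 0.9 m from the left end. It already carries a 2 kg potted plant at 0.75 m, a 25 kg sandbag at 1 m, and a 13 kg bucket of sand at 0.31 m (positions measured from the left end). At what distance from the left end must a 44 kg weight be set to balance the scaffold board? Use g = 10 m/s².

Sum moments about the pivot (at 0.9 m from the left end) (the support reaction has zero arm there).
Beam weight: 23 × 10 = 230 N down at 0.8 m → arm 0.1 m, τ = 230 × 0.1 = 23 N·m counterclockwise.
Potted plant: 2 × 10 = 20 N down at 0.75 m → arm 0.15 m, τ = 20 × 0.15 = 3 N·m counterclockwise.
Sandbag: 25 × 10 = 250 N down at 1 m → arm 0.1 m, τ = 250 × 0.1 = 25 N·m clockwise.
Bucket of sand: 13 × 10 = 130 N down at 0.31 m → arm 0.59 m, τ = 130 × 0.59 = 76.7 N·m counterclockwise.
Net moment of existing loads = 77.7 N·m counterclockwise.
The weight weighs 44 × 10 = 440 N and must supply an equal clockwise moment, so its lever arm about the pivot is 77.7 / 440 = 0.177 m.
That puts it at 0.9 + 0.177 = 1.08 m from the left end.

x ≈ 1.08 m from the left end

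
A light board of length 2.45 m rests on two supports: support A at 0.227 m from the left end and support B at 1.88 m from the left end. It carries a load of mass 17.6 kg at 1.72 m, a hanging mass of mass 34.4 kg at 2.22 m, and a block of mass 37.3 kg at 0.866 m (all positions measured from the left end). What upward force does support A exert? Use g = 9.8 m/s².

R_A ≈ 172 N

About support B:
Load: 17.6 × 9.8 = 172.5 N down at 1.72 m → arm 0.16 m, τ = 172.5 × 0.16 = 27.6 N·m counterclockwise.
Hanging mass: 34.4 × 9.8 = 337.1 N down at 2.22 m → arm 0.34 m, τ = 337.1 × 0.34 = 114.6 N·m clockwise.
Block: 37.3 × 9.8 = 365.5 N down at 0.866 m → arm 1.014 m, τ = 365.5 × 1.014 = 370.6 N·m counterclockwise.
Net load moment about support B = 283.6 N·m counterclockwise.
Reaction R at support A is upward at 0.227 m, arm 1.653 m → moment R × 1.653 clockwise.
Στ = 0 ⇒ R × 1.653 = 283.6 ⇒ R = 172 N.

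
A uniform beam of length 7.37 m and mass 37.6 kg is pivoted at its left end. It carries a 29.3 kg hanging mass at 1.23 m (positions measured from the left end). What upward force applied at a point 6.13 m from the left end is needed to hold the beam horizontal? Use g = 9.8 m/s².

F ≈ 279 N

Take moments about the left end.
Beam weight: 37.6 × 9.8 = 368.5 N down at 3.685 m → arm 3.685 m, τ = 368.5 × 3.685 = 1358 N·m clockwise.
Hanging mass: 29.3 × 9.8 = 287.1 N down at 1.23 m → arm 1.23 m, τ = 287.1 × 1.23 = 353.1 N·m clockwise.
Net moment of the loads = 1711 N·m clockwise.
The upward force F acts at a point 6.13 m from the left end, arm 6.13 m, giving F × 6.13 counterclockwise.
For rotational equilibrium, F × 6.13 = 1711, so F = 1711 / 6.13 = 279 N.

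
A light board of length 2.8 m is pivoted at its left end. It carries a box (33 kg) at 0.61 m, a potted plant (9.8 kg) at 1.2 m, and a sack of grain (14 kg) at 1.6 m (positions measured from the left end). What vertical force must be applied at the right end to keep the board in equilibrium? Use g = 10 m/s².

Taking torques about the left end:
Box: 33 × 10 = 330 N down at 0.61 m → arm 0.61 m, τ = 330 × 0.61 = 201.3 N·m clockwise.
Potted plant: 9.8 × 10 = 98 N down at 1.2 m → arm 1.2 m, τ = 98 × 1.2 = 117.6 N·m clockwise.
Sack of grain: 14 × 10 = 140 N down at 1.6 m → arm 1.6 m, τ = 140 × 1.6 = 224 N·m clockwise.
Net moment of the loads = 542.9 N·m clockwise.
The upward force F acts at the right end, arm 2.8 m, giving F × 2.8 counterclockwise.
For rotational equilibrium, F × 2.8 = 542.9, so F = 542.9 / 2.8 = 194 N.

F ≈ 194 N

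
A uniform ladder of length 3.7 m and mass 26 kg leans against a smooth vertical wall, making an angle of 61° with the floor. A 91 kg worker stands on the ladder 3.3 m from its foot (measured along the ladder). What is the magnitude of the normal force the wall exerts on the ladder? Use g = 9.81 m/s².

Taking torques about the foot of the ladder:
Ladder weight 26×9.81 = 255.1 N acts at 1.85 m along the ladder; its horizontal arm is 1.85·cos61° = 0.8969 m → τ = 228.8 N·m clockwise.
Worker: 91×9.81 = 892.7 N at 3.3 m → arm 1.6 m → τ = 1428 N·m clockwise.
Wall normal N acts horizontally at the top; its moment arm is the height L sinθ = 3.7·sin61° = 3.236 m, counterclockwise.
Setting net torque to zero: N × 3.236 = 1657 → N = 512 N.

N_wall ≈ 512 N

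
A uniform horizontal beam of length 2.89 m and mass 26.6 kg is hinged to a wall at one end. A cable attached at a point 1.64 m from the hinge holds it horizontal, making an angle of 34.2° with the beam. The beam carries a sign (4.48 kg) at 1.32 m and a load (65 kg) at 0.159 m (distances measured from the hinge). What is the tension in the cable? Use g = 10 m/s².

Sum moments about the hinge (the unknown hinge reaction has zero arm there).
Beam weight: 26.6 × 10 = 266 N down at 1.445 m → arm 1.445 m, τ = 266 × 1.445 = 384.4 N·m clockwise.
Sign: 4.48 × 10 = 44.8 N down at 1.32 m → arm 1.32 m, τ = 44.8 × 1.32 = 59.14 N·m clockwise.
Load: 65 × 10 = 650 N down at 0.159 m → arm 0.159 m, τ = 650 × 0.159 = 103.4 N·m clockwise.
Total clockwise load moment = 546.9 N·m.
The cable tension T acts at 1.64 m; only its component perpendicular to the beam, T sinθ, produces torque. sin 34.2° = 0.5621.
Στ = 0 ⇒ T × 1.64 × 0.5621 = 546.9 ⇒ T = 546.9 / 0.9218 = 593 N.

T ≈ 593 N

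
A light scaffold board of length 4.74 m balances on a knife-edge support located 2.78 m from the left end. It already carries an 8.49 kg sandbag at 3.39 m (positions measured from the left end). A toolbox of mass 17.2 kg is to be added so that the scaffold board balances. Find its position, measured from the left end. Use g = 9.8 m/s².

Sum moments about the knife-edge support (at 2.78 m from the left end) (the support reaction has zero arm there).
Sandbag: 8.49 × 9.8 = 83.2 N down at 3.39 m → arm 0.61 m, τ = 83.2 × 0.61 = 50.75 N·m clockwise.
Net moment of existing loads = 50.75 N·m clockwise.
The toolbox weighs 17.2 × 9.8 = 168.6 N and must supply an equal counterclockwise moment, so its lever arm about the knife-edge support is 50.75 / 168.6 = 0.301 m.
That puts it at 2.78 − 0.301 = 2.48 m from the left end.

x ≈ 2.48 m from the left end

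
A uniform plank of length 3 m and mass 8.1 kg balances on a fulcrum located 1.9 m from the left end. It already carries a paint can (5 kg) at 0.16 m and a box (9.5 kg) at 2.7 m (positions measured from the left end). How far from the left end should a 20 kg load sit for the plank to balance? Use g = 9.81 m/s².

x ≈ 2.12 m from the left end

Taking torques about the fulcrum (at 1.9 m from the left end):
Beam weight: 8.1 × 9.81 = 79.46 N down at 1.5 m → arm 0.4 m, τ = 79.46 × 0.4 = 31.78 N·m counterclockwise.
Paint can: 5 × 9.81 = 49.05 N down at 0.16 m → arm 1.74 m, τ = 49.05 × 1.74 = 85.35 N·m counterclockwise.
Box: 9.5 × 9.81 = 93.2 N down at 2.7 m → arm 0.8 m, τ = 93.2 × 0.8 = 74.56 N·m clockwise.
Net moment of existing loads = 42.57 N·m counterclockwise.
The load weighs 20 × 9.81 = 196.2 N and must supply an equal clockwise moment, so its lever arm about the fulcrum is 42.57 / 196.2 = 0.217 m.
That puts it at 1.9 + 0.217 = 2.12 m from the left end.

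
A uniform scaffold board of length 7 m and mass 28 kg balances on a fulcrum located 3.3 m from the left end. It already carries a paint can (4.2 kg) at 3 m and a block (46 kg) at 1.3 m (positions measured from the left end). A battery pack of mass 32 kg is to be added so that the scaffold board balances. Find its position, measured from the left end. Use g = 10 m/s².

Choose the fulcrum (at 3.3 m from the left end) as the axis so the support reaction has zero arm there.
Beam weight: 28 × 10 = 280 N down at 3.5 m → arm 0.2 m, τ = 280 × 0.2 = 56 N·m clockwise.
Paint can: 4.2 × 10 = 42 N down at 3 m → arm 0.3 m, τ = 42 × 0.3 = 12.6 N·m counterclockwise.
Block: 46 × 10 = 460 N down at 1.3 m → arm 2 m, τ = 460 × 2 = 920 N·m counterclockwise.
Net moment of existing loads = 876.6 N·m counterclockwise.
The battery pack weighs 32 × 10 = 320 N and must supply an equal clockwise moment, so its lever arm about the fulcrum is 876.6 / 320 = 2.74 m.
That puts it at 3.3 + 2.74 = 6.04 m from the left end.

x ≈ 6.04 m from the left end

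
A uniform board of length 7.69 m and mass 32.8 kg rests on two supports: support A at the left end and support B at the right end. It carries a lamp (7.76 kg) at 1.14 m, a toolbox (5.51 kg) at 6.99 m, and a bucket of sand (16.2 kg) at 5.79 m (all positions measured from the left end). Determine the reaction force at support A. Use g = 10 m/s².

R_A ≈ 275 N

Sum moments about support B (its reaction then has zero moment arm).
Beam weight: 32.8 × 10 = 328 N down at 3.845 m → arm 3.845 m, τ = 328 × 3.845 = 1261 N·m counterclockwise.
Lamp: 7.76 × 10 = 77.6 N down at 1.14 m → arm 6.55 m, τ = 77.6 × 6.55 = 508.3 N·m counterclockwise.
Toolbox: 5.51 × 10 = 55.1 N down at 6.99 m → arm 0.7 m, τ = 55.1 × 0.7 = 38.57 N·m counterclockwise.
Bucket of sand: 16.2 × 10 = 162 N down at 5.79 m → arm 1.9 m, τ = 162 × 1.9 = 307.8 N·m counterclockwise.
Net load moment about support B = 2116 N·m counterclockwise.
Reaction R at support A is upward at 0 m, arm 7.69 m → moment R × 7.69 clockwise.
For rotational equilibrium, R × 7.69 = 2116, so R = 275 N.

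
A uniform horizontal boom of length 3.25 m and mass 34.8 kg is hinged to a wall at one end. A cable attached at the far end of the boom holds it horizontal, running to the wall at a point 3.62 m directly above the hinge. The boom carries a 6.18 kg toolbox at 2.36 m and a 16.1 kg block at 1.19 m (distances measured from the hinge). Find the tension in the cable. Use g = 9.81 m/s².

T ≈ 366 N

Taking torques about the hinge:
Beam weight: 34.8 × 9.81 = 341.4 N down at 1.625 m → arm 1.625 m, τ = 341.4 × 1.625 = 554.8 N·m clockwise.
Toolbox: 6.18 × 9.81 = 60.63 N down at 2.36 m → arm 2.36 m, τ = 60.63 × 2.36 = 143.1 N·m clockwise.
Block: 16.1 × 9.81 = 157.9 N down at 1.19 m → arm 1.19 m, τ = 157.9 × 1.19 = 187.9 N·m clockwise.
Total clockwise load moment = 885.8 N·m.
The cable tension T acts at 3.25 m; only its component perpendicular to the boom, T sinθ, produces torque. sinθ = h/√(h²+d²) = 3.62/√(3.62²+3.25²) = 0.7441.
For rotational equilibrium, T × 3.25 × 0.7441 = 885.8, so T = 885.8 / 2.418 = 366 N.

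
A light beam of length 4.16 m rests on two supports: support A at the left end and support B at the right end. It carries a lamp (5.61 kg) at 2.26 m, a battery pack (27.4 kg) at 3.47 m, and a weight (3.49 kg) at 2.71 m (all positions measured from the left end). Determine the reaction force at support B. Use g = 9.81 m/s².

R_B ≈ 276 N

About support A:
Lamp: 5.61 × 9.81 = 55.03 N down at 2.26 m → arm 2.26 m, τ = 55.03 × 2.26 = 124.4 N·m clockwise.
Battery pack: 27.4 × 9.81 = 268.8 N down at 3.47 m → arm 3.47 m, τ = 268.8 × 3.47 = 932.7 N·m clockwise.
Weight: 3.49 × 9.81 = 34.24 N down at 2.71 m → arm 2.71 m, τ = 34.24 × 2.71 = 92.79 N·m clockwise.
Net load moment about support A = 1150 N·m clockwise.
Reaction R at support B is upward at 4.16 m, arm 4.16 m → moment R × 4.16 counterclockwise.
Balancing moments: R × 4.16 = 1150, giving R = 276 N.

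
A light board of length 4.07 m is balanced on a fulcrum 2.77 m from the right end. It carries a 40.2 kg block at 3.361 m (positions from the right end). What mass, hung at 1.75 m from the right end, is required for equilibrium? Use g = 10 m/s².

About the fulcrum (at 2.77 m from the right end):
Block: 40.2 × 10 = 402 N down at 3.361 m → arm 0.591 m, τ = 402 × 0.591 = 237.6 N·m counterclockwise.
Net moment of known loads = 237.6 N·m counterclockwise.
An unknown mass m at 1.75 m has arm 1.02 m; its moment is m·g·1.02 clockwise.
Setting net torque to zero: m × 10 × 1.02 = 237.6 → m = 237.6 / (10 × 1.02) = 23.3 kg.

m ≈ 23.3 kg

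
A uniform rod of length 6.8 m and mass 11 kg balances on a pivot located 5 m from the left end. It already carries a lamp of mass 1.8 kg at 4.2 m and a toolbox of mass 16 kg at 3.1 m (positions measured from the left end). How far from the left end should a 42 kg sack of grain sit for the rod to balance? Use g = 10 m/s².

Take moments about the pivot (at 5 m from the left end).
Beam weight: 11 × 10 = 110 N down at 3.4 m → arm 1.6 m, τ = 110 × 1.6 = 176 N·m counterclockwise.
Lamp: 1.8 × 10 = 18 N down at 4.2 m → arm 0.8 m, τ = 18 × 0.8 = 14.4 N·m counterclockwise.
Toolbox: 16 × 10 = 160 N down at 3.1 m → arm 1.9 m, τ = 160 × 1.9 = 304 N·m counterclockwise.
Net moment of existing loads = 494.4 N·m counterclockwise.
The sack of grain weighs 42 × 10 = 420 N and must supply an equal clockwise moment, so its lever arm about the pivot is 494.4 / 420 = 1.18 m.
That puts it at 5 + 1.18 = 6.18 m from the left end.

x ≈ 6.18 m from the left end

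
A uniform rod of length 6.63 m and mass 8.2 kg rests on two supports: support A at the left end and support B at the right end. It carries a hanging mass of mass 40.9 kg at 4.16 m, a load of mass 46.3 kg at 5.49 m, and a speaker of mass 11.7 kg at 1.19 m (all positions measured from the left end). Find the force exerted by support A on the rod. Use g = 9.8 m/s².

Sum moments about support B (its reaction then has zero moment arm).
Beam weight: 8.2 × 9.8 = 80.36 N down at 3.315 m → arm 3.315 m, τ = 80.36 × 3.315 = 266.4 N·m counterclockwise.
Hanging mass: 40.9 × 9.8 = 400.8 N down at 4.16 m → arm 2.47 m, τ = 400.8 × 2.47 = 990 N·m counterclockwise.
Load: 46.3 × 9.8 = 453.7 N down at 5.49 m → arm 1.14 m, τ = 453.7 × 1.14 = 517.2 N·m counterclockwise.
Speaker: 11.7 × 9.8 = 114.7 N down at 1.19 m → arm 5.44 m, τ = 114.7 × 5.44 = 624 N·m counterclockwise.
Net load moment about support B = 2398 N·m counterclockwise.
Reaction R at support A is upward at 0 m, arm 6.63 m → moment R × 6.63 clockwise.
Setting net torque to zero: R × 6.63 = 2398 → R = 362 N.

R_A ≈ 362 N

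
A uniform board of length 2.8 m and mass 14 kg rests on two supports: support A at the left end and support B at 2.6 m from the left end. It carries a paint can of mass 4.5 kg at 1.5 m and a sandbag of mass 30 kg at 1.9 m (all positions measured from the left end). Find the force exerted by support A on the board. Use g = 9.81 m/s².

Sum moments about support B (its reaction then has zero moment arm).
Beam weight: 14 × 9.81 = 137.3 N down at 1.4 m → arm 1.2 m, τ = 137.3 × 1.2 = 164.8 N·m counterclockwise.
Paint can: 4.5 × 9.81 = 44.15 N down at 1.5 m → arm 1.1 m, τ = 44.15 × 1.1 = 48.57 N·m counterclockwise.
Sandbag: 30 × 9.81 = 294.3 N down at 1.9 m → arm 0.7 m, τ = 294.3 × 0.7 = 206 N·m counterclockwise.
Net load moment about support B = 419.4 N·m counterclockwise.
Reaction R at support A is upward at 0 m, arm 2.6 m → moment R × 2.6 clockwise.
Στ = 0 ⇒ R × 2.6 = 419.4 ⇒ R = 161 N.

R_A ≈ 161 N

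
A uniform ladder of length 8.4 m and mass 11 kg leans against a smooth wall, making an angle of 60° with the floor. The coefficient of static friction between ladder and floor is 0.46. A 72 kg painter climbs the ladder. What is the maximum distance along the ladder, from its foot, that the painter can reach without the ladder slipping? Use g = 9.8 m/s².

Sum moments about the foot of the ladder (the floor normal and friction both act there and drop out).
Ladder weight 11×9.8 = 107.8 N acts at 4.2 m along the ladder; its horizontal arm is 4.2·cos60° = 2.1 m → τ = 226.4 N·m clockwise.
Painter weight 72×9.8 = 705.6 N at distance d → arm d·cos60° → τ = 705.6·d·0.5 clockwise.
Wall normal N at the top has arm L sinθ = 7.275 m counterclockwise, so Στ = 0 gives N·7.275 = 226.4 + 352.8·d.
ΣFy = 0 ⇒ N_floor = 813.4 N, so the maximum friction is μ_s·N_floor = 0.46×813.4 = 374.2 N. ΣFx = 0 ⇒ N_wall = f, so at the slipping point N = 374.2 N.
Substituting: 374.2×7.275 = 226.4 + 352.8·d ⇒ d = (2722 − 226.4) / 352.8 = 7.07 m.

d ≈ 7.07 m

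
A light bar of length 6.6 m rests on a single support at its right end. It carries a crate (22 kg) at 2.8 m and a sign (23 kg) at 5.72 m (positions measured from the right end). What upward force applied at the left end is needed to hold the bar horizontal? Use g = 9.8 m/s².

Sum moments about the right end (the unknown pivot reaction has zero arm there).
Crate: 22 × 9.8 = 215.6 N down at 2.8 m → arm 2.8 m, τ = 215.6 × 2.8 = 603.7 N·m counterclockwise.
Sign: 23 × 9.8 = 225.4 N down at 5.72 m → arm 5.72 m, τ = 225.4 × 5.72 = 1289 N·m counterclockwise.
Net moment of the loads = 1893 N·m counterclockwise.
The upward force F acts at the left end, arm 6.6 m, giving F × 6.6 clockwise.
Balancing moments: F × 6.6 = 1893, giving F = 1893 / 6.6 = 287 N.

F ≈ 287 N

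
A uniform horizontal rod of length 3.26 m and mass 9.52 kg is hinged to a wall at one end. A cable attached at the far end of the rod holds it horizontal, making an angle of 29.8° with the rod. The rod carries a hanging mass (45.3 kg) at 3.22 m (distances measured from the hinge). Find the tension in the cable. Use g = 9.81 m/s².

Taking torques about the hinge:
Beam weight: 9.52 × 9.81 = 93.39 N down at 1.63 m → arm 1.63 m, τ = 93.39 × 1.63 = 152.2 N·m clockwise.
Hanging mass: 45.3 × 9.81 = 444.4 N down at 3.22 m → arm 3.22 m, τ = 444.4 × 3.22 = 1431 N·m clockwise.
Total clockwise load moment = 1583 N·m.
The cable tension T acts at 3.26 m; only its component perpendicular to the rod, T sinθ, produces torque. sin 29.8° = 0.497.
Στ = 0 ⇒ T × 3.26 × 0.497 = 1583 ⇒ T = 1583 / 1.62 = 977 N.

T ≈ 977 N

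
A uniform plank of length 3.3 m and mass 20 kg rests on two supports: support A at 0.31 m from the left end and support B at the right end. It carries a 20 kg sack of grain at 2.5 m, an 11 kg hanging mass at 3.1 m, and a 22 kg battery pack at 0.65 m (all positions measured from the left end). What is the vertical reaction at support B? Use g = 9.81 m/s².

Take moments about support A.
Beam weight: 20 × 9.81 = 196.2 N down at 1.65 m → arm 1.34 m, τ = 196.2 × 1.34 = 262.9 N·m clockwise.
Sack of grain: 20 × 9.81 = 196.2 N down at 2.5 m → arm 2.19 m, τ = 196.2 × 2.19 = 429.7 N·m clockwise.
Hanging mass: 11 × 9.81 = 107.9 N down at 3.1 m → arm 2.79 m, τ = 107.9 × 2.79 = 301 N·m clockwise.
Battery pack: 22 × 9.81 = 215.8 N down at 0.65 m → arm 0.34 m, τ = 215.8 × 0.34 = 73.37 N·m clockwise.
Net load moment about support A = 1067 N·m clockwise.
Reaction R at support B is upward at 3.3 m, arm 2.99 m → moment R × 2.99 counterclockwise.
For rotational equilibrium, R × 2.99 = 1067, so R = 357 N.

R_B ≈ 357 N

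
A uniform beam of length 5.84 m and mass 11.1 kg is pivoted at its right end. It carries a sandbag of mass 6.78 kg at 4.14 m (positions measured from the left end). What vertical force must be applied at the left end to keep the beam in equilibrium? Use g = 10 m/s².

Sum moments about the right end (the unknown pivot reaction has zero arm there).
Beam weight: 11.1 × 10 = 111 N down at 2.92 m → arm 2.92 m, τ = 111 × 2.92 = 324.1 N·m counterclockwise.
Sandbag: 6.78 × 10 = 67.8 N down at 4.14 m → arm 1.7 m, τ = 67.8 × 1.7 = 115.3 N·m counterclockwise.
Net moment of the loads = 439.4 N·m counterclockwise.
The upward force F acts at the left end, arm 5.84 m, giving F × 5.84 clockwise.
Setting net torque to zero: F × 5.84 = 439.4 → F = 439.4 / 5.84 = 75.2 N.

F ≈ 75.2 N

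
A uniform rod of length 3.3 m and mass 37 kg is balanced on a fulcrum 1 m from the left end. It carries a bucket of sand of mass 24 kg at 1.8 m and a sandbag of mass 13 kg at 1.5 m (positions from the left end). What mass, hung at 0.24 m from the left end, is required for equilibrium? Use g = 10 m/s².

Take moments about the fulcrum (at 1 m from the left end).
Beam weight: 37 × 10 = 370 N down at 1.65 m → arm 0.65 m, τ = 370 × 0.65 = 240.5 N·m clockwise.
Bucket of sand: 24 × 10 = 240 N down at 1.8 m → arm 0.8 m, τ = 240 × 0.8 = 192 N·m clockwise.
Sandbag: 13 × 10 = 130 N down at 1.5 m → arm 0.5 m, τ = 130 × 0.5 = 65 N·m clockwise.
Net moment of known loads = 497.5 N·m clockwise.
An unknown mass m at 0.24 m has arm 0.76 m; its moment is m·g·0.76 counterclockwise.
Στ = 0 ⇒ m × 10 × 0.76 = 497.5 ⇒ m = 497.5 / (10 × 0.76) = 65.5 kg.

m ≈ 65.5 kg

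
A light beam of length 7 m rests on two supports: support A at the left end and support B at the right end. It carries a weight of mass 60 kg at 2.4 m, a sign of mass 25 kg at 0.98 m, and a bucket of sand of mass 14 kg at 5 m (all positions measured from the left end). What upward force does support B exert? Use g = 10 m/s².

Taking torques about support A:
Weight: 60 × 10 = 600 N down at 2.4 m → arm 2.4 m, τ = 600 × 2.4 = 1440 N·m clockwise.
Sign: 25 × 10 = 250 N down at 0.98 m → arm 0.98 m, τ = 250 × 0.98 = 245 N·m clockwise.
Bucket of sand: 14 × 10 = 140 N down at 5 m → arm 5 m, τ = 140 × 5 = 700 N·m clockwise.
Net load moment about support A = 2385 N·m clockwise.
Reaction R at support B is upward at 7 m, arm 7 m → moment R × 7 counterclockwise.
Στ = 0 ⇒ R × 7 = 2385 ⇒ R = 341 N.

R_B ≈ 341 N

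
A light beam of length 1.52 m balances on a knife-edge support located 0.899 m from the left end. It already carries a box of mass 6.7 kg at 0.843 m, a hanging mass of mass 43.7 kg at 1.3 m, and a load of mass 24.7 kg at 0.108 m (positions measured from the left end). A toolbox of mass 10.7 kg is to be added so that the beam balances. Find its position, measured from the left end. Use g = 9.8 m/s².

About the knife-edge support (at 0.899 m from the left end):
Box: 6.7 × 9.8 = 65.66 N down at 0.843 m → arm 0.056 m, τ = 65.66 × 0.056 = 3.677 N·m counterclockwise.
Hanging mass: 43.7 × 9.8 = 428.3 N down at 1.3 m → arm 0.401 m, τ = 428.3 × 0.401 = 171.7 N·m clockwise.
Load: 24.7 × 9.8 = 242.1 N down at 0.108 m → arm 0.791 m, τ = 242.1 × 0.791 = 191.5 N·m counterclockwise.
Net moment of existing loads = 23.48 N·m counterclockwise.
The toolbox weighs 10.7 × 9.8 = 104.9 N and must supply an equal clockwise moment, so its lever arm about the knife-edge support is 23.48 / 104.9 = 0.224 m.
That puts it at 0.899 + 0.224 = 1.12 m from the left end.

x ≈ 1.12 m from the left end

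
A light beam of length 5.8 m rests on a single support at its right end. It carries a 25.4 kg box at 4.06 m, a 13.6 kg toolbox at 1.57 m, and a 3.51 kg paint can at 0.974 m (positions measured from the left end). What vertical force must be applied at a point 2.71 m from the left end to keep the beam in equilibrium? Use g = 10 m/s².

F ≈ 384 N

Take moments about the right end.
Box: 25.4 × 10 = 254 N down at 4.06 m → arm 1.74 m, τ = 254 × 1.74 = 442 N·m counterclockwise.
Toolbox: 13.6 × 10 = 136 N down at 1.57 m → arm 4.23 m, τ = 136 × 4.23 = 575.3 N·m counterclockwise.
Paint can: 3.51 × 10 = 35.1 N down at 0.974 m → arm 4.826 m, τ = 35.1 × 4.826 = 169.4 N·m counterclockwise.
Net moment of the loads = 1187 N·m counterclockwise.
The upward force F acts at a point 2.71 m from the left end, arm 3.09 m, giving F × 3.09 clockwise.
Στ = 0 ⇒ F × 3.09 = 1187 ⇒ F = 1187 / 3.09 = 384 N.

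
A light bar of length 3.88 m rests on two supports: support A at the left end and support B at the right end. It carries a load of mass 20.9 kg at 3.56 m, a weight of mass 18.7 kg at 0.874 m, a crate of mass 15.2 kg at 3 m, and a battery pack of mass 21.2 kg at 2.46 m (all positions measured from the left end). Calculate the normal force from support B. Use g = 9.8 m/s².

Taking torques about support A:
Load: 20.9 × 9.8 = 204.8 N down at 3.56 m → arm 3.56 m, τ = 204.8 × 3.56 = 729.1 N·m clockwise.
Weight: 18.7 × 9.8 = 183.3 N down at 0.874 m → arm 0.874 m, τ = 183.3 × 0.874 = 160.2 N·m clockwise.
Crate: 15.2 × 9.8 = 149 N down at 3 m → arm 3 m, τ = 149 × 3 = 447 N·m clockwise.
Battery pack: 21.2 × 9.8 = 207.8 N down at 2.46 m → arm 2.46 m, τ = 207.8 × 2.46 = 511.2 N·m clockwise.
Net load moment about support A = 1848 N·m clockwise.
Reaction R at support B is upward at 3.88 m, arm 3.88 m → moment R × 3.88 counterclockwise.
Setting net torque to zero: R × 3.88 = 1848 → R = 476 N.

R_B ≈ 476 N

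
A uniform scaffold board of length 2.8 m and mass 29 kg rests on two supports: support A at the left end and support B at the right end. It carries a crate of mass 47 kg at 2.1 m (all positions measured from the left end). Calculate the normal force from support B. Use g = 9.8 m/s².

Sum moments about support A (its reaction then has zero moment arm).
Beam weight: 29 × 9.8 = 284.2 N down at 1.4 m → arm 1.4 m, τ = 284.2 × 1.4 = 397.9 N·m clockwise.
Crate: 47 × 9.8 = 460.6 N down at 2.1 m → arm 2.1 m, τ = 460.6 × 2.1 = 967.3 N·m clockwise.
Net load moment about support A = 1365 N·m clockwise.
Reaction R at support B is upward at 2.8 m, arm 2.8 m → moment R × 2.8 counterclockwise.
Balancing moments: R × 2.8 = 1365, giving R = 488 N.

R_B ≈ 488 N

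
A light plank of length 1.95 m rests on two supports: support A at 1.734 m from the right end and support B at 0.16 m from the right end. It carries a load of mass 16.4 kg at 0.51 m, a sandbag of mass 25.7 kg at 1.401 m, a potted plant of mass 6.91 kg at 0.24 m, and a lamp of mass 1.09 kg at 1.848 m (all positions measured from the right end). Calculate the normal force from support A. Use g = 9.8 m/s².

R_A ≈ 249 N

About support B:
Load: 16.4 × 9.8 = 160.7 N down at 0.51 m → arm 0.35 m, τ = 160.7 × 0.35 = 56.24 N·m counterclockwise.
Sandbag: 25.7 × 9.8 = 251.9 N down at 1.401 m → arm 1.241 m, τ = 251.9 × 1.241 = 312.6 N·m counterclockwise.
Potted plant: 6.91 × 9.8 = 67.72 N down at 0.24 m → arm 0.08 m, τ = 67.72 × 0.08 = 5.418 N·m counterclockwise.
Lamp: 1.09 × 9.8 = 10.68 N down at 1.848 m → arm 1.688 m, τ = 10.68 × 1.688 = 18.03 N·m counterclockwise.
Net load moment about support B = 392.3 N·m counterclockwise.
Reaction R at support A is upward at 1.734 m, arm 1.574 m → moment R × 1.574 clockwise.
Στ = 0 ⇒ R × 1.574 = 392.3 ⇒ R = 249 N.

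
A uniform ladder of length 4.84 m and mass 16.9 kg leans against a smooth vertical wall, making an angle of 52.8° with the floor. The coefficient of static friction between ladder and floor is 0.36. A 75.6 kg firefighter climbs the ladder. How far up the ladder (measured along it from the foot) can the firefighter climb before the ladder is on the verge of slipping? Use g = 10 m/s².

d ≈ 2.27 m

Take moments about the foot of the ladder.
Ladder weight 16.9×10 = 169 N acts at 2.42 m along the ladder; its horizontal arm is 2.42·cos52.8° = 1.463 m → τ = 247.2 N·m clockwise.
Firefighter weight 75.6×10 = 756 N at distance d → arm d·cos52.8° → τ = 756·d·0.6046 clockwise.
Wall normal N at the top has arm L sinθ = 3.855 m counterclockwise, so Στ = 0 gives N·3.855 = 247.2 + 457.1·d.
ΣFy = 0 ⇒ N_floor = 925 N, so the maximum friction is μ_s·N_floor = 0.36×925 = 333 N. ΣFx = 0 ⇒ N_wall = f, so at the slipping point N = 333 N.
Substituting: 333×3.855 = 247.2 + 457.1·d ⇒ d = (1284 − 247.2) / 457.1 = 2.27 m.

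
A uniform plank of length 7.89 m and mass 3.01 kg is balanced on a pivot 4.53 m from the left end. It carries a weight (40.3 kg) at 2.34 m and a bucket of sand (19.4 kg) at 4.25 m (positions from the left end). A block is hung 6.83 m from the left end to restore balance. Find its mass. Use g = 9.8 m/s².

Choose the pivot (at 4.53 m from the left end) as the axis so the support reaction has zero arm there.
Beam weight: 3.01 × 9.8 = 29.5 N down at 3.945 m → arm 0.585 m, τ = 29.5 × 0.585 = 17.26 N·m counterclockwise.
Weight: 40.3 × 9.8 = 394.9 N down at 2.34 m → arm 2.19 m, τ = 394.9 × 2.19 = 864.8 N·m counterclockwise.
Bucket of sand: 19.4 × 9.8 = 190.1 N down at 4.25 m → arm 0.28 m, τ = 190.1 × 0.28 = 53.23 N·m counterclockwise.
Net moment of known loads = 935.3 N·m counterclockwise.
An unknown mass m at 6.83 m has arm 2.3 m; its moment is m·g·2.3 clockwise.
Balancing moments: m × 9.8 × 2.3 = 935.3, giving m = 935.3 / (9.8 × 2.3) = 41.5 kg.

m ≈ 41.5 kg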